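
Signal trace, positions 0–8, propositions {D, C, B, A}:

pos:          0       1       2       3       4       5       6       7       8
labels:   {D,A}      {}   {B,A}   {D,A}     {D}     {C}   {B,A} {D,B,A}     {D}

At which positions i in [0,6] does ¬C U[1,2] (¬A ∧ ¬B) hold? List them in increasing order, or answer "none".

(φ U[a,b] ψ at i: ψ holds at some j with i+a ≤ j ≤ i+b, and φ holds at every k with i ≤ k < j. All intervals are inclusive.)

0, 2, 3, 4, 6

Evaluate at each i in [0,6]:
  i=0: ✓ (rhs at j=1; lhs holds on [0,0])
  i=1: ✗ (no rhs in [2,3])
  i=2: ✓ (rhs at j=4; lhs holds on [2,3])
  i=3: ✓ (rhs at j=4; lhs holds on [3,3])
  i=4: ✓ (rhs at j=5; lhs holds on [4,4])
  i=5: ✗ (no rhs in [6,7])
  i=6: ✓ (rhs at j=8; lhs holds on [6,7])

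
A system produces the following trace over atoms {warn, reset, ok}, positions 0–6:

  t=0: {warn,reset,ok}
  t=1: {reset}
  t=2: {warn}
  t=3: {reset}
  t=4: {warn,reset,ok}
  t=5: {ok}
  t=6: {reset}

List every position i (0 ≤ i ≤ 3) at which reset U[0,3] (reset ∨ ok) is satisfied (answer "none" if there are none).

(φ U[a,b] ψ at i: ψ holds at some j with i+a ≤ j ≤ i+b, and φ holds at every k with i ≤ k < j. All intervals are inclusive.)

0, 1, 3

Evaluate at each i in [0,3]:
  i=0: ✓ (rhs at j=0)
  i=1: ✓ (rhs at j=1)
  i=2: ✗ (lhs fails at k=2 before rhs at j=3)
  i=3: ✓ (rhs at j=3)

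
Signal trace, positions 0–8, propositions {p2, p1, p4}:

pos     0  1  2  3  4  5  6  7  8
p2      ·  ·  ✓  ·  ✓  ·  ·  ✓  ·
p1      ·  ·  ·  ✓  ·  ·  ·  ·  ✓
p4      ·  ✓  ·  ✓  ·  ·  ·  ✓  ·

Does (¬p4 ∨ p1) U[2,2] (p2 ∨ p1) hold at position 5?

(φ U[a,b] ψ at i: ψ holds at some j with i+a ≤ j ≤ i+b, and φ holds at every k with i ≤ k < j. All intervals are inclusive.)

Need some j in [7,7] with (p2 ∨ p1), and (¬p4 ∨ p1) at every k in [5,j-1].
  j=7: (p2 ∨ p1) holds; (¬p4 ∨ p1) holds at every k in [5,6] → satisfied.

Holds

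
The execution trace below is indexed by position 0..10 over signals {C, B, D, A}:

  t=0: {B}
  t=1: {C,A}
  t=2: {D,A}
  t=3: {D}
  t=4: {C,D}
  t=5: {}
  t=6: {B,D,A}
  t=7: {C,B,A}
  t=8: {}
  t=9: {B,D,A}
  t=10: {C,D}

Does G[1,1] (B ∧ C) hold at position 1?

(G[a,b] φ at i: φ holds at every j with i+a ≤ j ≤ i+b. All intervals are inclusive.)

Check (B ∧ C) at every j in [2,2]:
  j=2: false
Fails at j=2 → formula fails.

No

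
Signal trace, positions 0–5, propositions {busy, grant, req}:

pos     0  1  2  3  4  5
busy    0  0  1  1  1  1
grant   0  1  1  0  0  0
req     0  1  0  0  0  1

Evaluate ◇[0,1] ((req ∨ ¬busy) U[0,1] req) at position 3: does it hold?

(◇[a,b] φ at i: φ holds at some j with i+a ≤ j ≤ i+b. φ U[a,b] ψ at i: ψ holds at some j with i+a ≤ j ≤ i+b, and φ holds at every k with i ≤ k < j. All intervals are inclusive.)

Does not hold

Check ((req ∨ ¬busy) U[0,1] req) at each j in [3,4]:
  j=3: fails
  j=4: fails
No position in the window satisfies it → formula fails.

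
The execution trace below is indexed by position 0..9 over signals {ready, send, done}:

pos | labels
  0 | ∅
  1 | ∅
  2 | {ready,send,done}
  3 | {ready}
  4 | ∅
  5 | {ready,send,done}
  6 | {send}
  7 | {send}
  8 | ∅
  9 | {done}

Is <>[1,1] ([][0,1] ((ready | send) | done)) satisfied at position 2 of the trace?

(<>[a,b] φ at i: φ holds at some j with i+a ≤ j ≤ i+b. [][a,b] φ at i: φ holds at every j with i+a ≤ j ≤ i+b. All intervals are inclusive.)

Check [][0,1] ((ready | send) | done) at each j in [3,3]:
  j=3: fails at 4
No position in the window satisfies it → formula fails.

False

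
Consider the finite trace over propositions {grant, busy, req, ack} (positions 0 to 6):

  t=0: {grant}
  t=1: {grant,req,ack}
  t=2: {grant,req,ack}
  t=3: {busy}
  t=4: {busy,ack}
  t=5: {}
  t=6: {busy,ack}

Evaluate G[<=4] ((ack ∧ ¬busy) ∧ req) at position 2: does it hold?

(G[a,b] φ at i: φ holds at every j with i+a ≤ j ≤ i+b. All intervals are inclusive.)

Check ((ack ∧ ¬busy) ∧ req) at every j in [2,6]:
  j=2: true
  j=3: false
  j=4: false
  j=5: false
  j=6: false
Fails at j=3 → formula fails.

No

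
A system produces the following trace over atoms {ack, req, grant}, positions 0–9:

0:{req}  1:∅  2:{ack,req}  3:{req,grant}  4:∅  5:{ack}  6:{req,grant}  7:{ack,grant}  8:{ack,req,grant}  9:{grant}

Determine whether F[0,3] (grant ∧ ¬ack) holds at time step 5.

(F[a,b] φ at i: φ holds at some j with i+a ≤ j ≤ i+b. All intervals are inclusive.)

Holds

Check (grant ∧ ¬ack) at each j in [5,8]:
  j=5: false
  j=6: true
  j=7: false
  j=8: false
Found at j=6 → formula holds.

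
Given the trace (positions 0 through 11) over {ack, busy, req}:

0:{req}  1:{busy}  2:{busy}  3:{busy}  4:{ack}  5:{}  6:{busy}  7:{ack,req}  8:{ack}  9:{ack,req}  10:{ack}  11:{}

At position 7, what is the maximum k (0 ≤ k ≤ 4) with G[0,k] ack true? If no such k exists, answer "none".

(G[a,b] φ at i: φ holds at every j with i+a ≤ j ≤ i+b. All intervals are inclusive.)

ack must hold from j=7 onward; find where it first fails.
  j=7: holds
  j=8: holds
  j=9: holds
  j=10: holds
  j=11: fails
Holds on [7,10], so largest k = 3.

3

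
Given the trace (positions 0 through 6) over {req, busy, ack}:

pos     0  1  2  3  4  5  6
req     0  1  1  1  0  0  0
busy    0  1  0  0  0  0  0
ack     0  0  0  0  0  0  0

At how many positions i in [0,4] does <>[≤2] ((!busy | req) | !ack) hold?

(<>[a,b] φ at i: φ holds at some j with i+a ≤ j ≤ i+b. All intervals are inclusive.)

5

Evaluate at each i in [0,4]:
  i=0: ✓ (witness j=0)
  i=1: ✓ (witness j=1)
  i=2: ✓ (witness j=2)
  i=3: ✓ (witness j=3)
  i=4: ✓ (witness j=4)
Positions where it holds: {0, 1, 2, 3, 4} → 5.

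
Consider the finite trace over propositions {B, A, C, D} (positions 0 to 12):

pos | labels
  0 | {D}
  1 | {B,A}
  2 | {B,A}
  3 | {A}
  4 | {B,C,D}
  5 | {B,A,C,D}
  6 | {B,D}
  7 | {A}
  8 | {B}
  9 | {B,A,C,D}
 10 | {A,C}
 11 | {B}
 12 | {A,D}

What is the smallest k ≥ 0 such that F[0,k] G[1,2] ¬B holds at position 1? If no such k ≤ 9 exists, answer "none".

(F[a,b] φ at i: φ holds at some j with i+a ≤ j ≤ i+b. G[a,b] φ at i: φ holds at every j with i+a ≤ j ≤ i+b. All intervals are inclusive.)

Scan j = 1,2,… for G[1,2] ¬B:
  j=1: fails
  j=2: fails
  j=3: fails
  j=4: fails
  j=5: fails
  j=6: fails
  j=7: fails
  j=8: fails
  j=9: fails
  j=10: fails
No j in [1,10] satisfies it → none.

none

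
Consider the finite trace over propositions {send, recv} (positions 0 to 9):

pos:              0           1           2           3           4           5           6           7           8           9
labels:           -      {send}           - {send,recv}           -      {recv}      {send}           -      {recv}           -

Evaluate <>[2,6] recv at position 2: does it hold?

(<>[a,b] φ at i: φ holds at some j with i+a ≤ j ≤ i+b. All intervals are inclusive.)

Holds

Check recv at each j in [4,8]:
  j=4: false
  j=5: true
  j=6: false
  j=7: false
  j=8: true
Found at j=5 → formula holds.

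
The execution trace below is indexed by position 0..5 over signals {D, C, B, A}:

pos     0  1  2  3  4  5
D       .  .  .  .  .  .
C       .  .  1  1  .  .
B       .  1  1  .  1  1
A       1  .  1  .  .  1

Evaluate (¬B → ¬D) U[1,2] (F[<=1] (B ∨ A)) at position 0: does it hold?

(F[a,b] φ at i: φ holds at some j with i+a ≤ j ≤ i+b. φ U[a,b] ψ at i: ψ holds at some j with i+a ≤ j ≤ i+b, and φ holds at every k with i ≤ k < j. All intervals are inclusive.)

True

Need some j in [1,2] with F[<=1] (B ∨ A), and (¬B → ¬D) at every k in [0,j-1].
  j=1: F[<=1] (B ∨ A) holds; (¬B → ¬D) holds at every k in [0,0] → satisfied.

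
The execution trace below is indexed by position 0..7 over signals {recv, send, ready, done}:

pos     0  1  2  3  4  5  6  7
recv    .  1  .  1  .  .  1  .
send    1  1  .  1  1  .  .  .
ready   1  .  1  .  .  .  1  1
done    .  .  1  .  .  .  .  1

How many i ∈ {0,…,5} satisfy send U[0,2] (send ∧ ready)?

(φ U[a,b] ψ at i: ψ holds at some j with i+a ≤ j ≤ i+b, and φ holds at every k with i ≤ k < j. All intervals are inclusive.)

1

Evaluate at each i in [0,5]:
  i=0: ✓ (rhs at j=0)
  i=1: ✗ (no rhs in [1,3])
  i=2: ✗ (no rhs in [2,4])
  i=3: ✗ (no rhs in [3,5])
  i=4: ✗ (no rhs in [4,6])
  i=5: ✗ (no rhs in [5,7])
Positions where it holds: {0} → 1.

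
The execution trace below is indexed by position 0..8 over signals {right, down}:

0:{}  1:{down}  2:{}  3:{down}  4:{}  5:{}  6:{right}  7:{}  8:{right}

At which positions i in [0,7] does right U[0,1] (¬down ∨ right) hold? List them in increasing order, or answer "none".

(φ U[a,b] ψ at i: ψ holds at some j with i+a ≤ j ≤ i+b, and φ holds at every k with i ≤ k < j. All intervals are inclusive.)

Evaluate at each i in [0,7]:
  i=0: ✓ (rhs at j=0)
  i=1: ✗ (lhs fails at k=1 before rhs at j=2)
  i=2: ✓ (rhs at j=2)
  i=3: ✗ (lhs fails at k=3 before rhs at j=4)
  i=4: ✓ (rhs at j=4)
  i=5: ✓ (rhs at j=5)
  i=6: ✓ (rhs at j=6)
  i=7: ✓ (rhs at j=7)

0, 2, 4, 5, 6, 7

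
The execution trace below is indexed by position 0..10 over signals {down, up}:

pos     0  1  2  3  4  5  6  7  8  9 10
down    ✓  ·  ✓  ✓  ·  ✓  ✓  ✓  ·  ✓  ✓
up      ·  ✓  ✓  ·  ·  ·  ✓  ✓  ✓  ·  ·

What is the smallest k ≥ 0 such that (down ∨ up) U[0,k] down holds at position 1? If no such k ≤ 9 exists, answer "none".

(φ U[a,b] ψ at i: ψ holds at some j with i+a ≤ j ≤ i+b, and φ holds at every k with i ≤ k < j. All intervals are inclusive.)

Need earliest j ≥ 1 with down, and (down ∨ up) at every k in [1,j-1].
  j=1: rhs fails.
  j=2: rhs holds; lhs holds on [1,1]. k = 1.

1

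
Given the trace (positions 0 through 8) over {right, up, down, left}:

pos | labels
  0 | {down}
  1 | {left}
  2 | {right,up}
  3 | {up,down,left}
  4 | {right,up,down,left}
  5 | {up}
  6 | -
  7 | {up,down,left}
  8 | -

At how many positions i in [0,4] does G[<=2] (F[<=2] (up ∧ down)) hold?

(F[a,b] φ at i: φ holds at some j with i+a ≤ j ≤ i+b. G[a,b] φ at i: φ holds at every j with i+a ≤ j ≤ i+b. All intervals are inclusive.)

4

Evaluate at each i in [0,4]:
  i=0: ✗ (fails at j=0)
  i=1: ✓ (all of [1,3])
  i=2: ✓ (all of [2,4])
  i=3: ✓ (all of [3,5])
  i=4: ✓ (all of [4,6])
Positions where it holds: {1, 2, 3, 4} → 4.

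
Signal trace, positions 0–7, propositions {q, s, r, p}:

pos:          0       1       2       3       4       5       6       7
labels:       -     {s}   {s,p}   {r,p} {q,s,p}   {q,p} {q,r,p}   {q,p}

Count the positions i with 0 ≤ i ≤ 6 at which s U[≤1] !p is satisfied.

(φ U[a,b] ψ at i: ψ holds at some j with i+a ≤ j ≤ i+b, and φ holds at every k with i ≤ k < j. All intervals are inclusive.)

Evaluate at each i in [0,6]:
  i=0: ✓ (rhs at j=0)
  i=1: ✓ (rhs at j=1)
  i=2: ✗ (no rhs in [2,3])
  i=3: ✗ (no rhs in [3,4])
  i=4: ✗ (no rhs in [4,5])
  i=5: ✗ (no rhs in [5,6])
  i=6: ✗ (no rhs in [6,7])
Positions where it holds: {0, 1} → 2.

2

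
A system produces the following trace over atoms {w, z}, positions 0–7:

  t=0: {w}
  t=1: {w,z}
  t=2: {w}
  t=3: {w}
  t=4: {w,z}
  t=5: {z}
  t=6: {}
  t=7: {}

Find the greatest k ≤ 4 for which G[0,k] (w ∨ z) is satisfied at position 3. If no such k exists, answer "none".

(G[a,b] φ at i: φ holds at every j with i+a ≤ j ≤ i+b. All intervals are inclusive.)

(w ∨ z) must hold from j=3 onward; find where it first fails.
  j=3: holds
  j=4: holds
  j=5: holds
  j=6: fails
Holds on [3,5], so largest k = 2.

2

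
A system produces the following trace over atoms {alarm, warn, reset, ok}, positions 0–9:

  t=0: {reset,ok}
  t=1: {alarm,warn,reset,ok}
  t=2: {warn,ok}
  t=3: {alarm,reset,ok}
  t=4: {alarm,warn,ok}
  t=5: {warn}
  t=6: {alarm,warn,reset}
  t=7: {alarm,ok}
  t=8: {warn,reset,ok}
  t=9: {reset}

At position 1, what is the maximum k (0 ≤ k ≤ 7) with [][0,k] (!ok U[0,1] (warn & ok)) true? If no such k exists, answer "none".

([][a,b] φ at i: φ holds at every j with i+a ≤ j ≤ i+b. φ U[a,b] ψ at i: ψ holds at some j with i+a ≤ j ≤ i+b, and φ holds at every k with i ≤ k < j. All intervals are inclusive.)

(!ok U[0,1] (warn & ok)) must hold from j=1 onward; find where it first fails.
  j=1: holds
  j=2: holds
  j=3: fails
Holds on [1,2], so largest k = 1.

1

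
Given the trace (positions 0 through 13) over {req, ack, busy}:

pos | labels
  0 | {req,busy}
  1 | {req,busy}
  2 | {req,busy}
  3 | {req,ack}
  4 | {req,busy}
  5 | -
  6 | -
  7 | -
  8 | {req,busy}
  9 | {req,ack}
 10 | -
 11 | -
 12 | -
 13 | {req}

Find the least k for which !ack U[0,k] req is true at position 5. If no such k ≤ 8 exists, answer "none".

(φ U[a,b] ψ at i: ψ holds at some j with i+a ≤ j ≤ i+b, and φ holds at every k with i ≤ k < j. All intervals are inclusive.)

3

Need earliest j ≥ 5 with req, and !ack at every k in [5,j-1].
  j=5: rhs fails.
  j=6: rhs fails.
  j=7: rhs fails.
  j=8: rhs holds; lhs holds on [5,7]. k = 3.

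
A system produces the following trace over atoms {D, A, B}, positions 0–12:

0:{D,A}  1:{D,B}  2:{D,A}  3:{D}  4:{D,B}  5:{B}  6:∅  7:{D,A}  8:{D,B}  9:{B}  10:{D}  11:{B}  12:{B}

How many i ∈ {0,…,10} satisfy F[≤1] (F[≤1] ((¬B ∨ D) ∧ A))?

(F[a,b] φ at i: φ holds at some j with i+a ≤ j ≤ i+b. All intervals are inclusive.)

Evaluate at each i in [0,10]:
  i=0: ✓ (witness j=0)
  i=1: ✓ (witness j=1)
  i=2: ✓ (witness j=2)
  i=3: ✗ (none in [3,4])
  i=4: ✗ (none in [4,5])
  i=5: ✓ (witness j=6)
  i=6: ✓ (witness j=6)
  i=7: ✓ (witness j=7)
  i=8: ✗ (none in [8,9])
  i=9: ✗ (none in [9,10])
  i=10: ✗ (none in [10,11])
Positions where it holds: {0, 1, 2, 5, 6, 7} → 6.

6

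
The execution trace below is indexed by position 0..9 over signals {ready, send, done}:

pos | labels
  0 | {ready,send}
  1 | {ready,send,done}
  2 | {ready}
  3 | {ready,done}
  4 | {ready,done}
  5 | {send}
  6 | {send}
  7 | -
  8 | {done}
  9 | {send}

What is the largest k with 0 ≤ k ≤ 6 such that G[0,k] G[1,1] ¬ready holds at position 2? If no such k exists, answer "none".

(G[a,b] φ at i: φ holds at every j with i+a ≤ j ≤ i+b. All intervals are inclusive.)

none

G[1,1] ¬ready must hold from j=2 onward; find where it first fails.
  j=2: fails → no k works.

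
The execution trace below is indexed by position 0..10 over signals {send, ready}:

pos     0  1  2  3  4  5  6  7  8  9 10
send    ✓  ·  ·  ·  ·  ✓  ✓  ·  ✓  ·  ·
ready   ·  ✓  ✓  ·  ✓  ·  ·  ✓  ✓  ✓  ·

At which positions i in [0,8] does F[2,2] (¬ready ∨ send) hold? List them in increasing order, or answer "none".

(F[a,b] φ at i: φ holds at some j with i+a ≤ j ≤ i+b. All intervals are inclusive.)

1, 3, 4, 6, 8

Evaluate at each i in [0,8]:
  i=0: ✗ (none in [2,2])
  i=1: ✓ (witness j=3)
  i=2: ✗ (none in [4,4])
  i=3: ✓ (witness j=5)
  i=4: ✓ (witness j=6)
  i=5: ✗ (none in [7,7])
  i=6: ✓ (witness j=8)
  i=7: ✗ (none in [9,9])
  i=8: ✓ (witness j=10)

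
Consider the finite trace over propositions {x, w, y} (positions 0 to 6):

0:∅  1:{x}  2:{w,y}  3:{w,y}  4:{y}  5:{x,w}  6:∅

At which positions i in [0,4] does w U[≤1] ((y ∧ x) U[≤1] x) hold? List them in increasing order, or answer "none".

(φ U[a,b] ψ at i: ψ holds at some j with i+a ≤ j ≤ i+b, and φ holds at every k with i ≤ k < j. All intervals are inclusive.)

Evaluate at each i in [0,4]:
  i=0: ✗ (lhs fails at k=0 before rhs at j=1)
  i=1: ✓ (rhs at j=1)
  i=2: ✗ (no rhs in [2,3])
  i=3: ✗ (no rhs in [3,4])
  i=4: ✗ (lhs fails at k=4 before rhs at j=5)

1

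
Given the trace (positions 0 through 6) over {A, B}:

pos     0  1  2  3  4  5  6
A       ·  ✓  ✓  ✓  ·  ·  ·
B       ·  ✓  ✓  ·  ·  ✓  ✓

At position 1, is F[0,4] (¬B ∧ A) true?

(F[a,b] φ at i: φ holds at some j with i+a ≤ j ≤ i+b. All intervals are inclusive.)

Check (¬B ∧ A) at each j in [1,5]:
  j=1: false
  j=2: false
  j=3: true
  j=4: false
  j=5: false
Found at j=3 → formula holds.

Yes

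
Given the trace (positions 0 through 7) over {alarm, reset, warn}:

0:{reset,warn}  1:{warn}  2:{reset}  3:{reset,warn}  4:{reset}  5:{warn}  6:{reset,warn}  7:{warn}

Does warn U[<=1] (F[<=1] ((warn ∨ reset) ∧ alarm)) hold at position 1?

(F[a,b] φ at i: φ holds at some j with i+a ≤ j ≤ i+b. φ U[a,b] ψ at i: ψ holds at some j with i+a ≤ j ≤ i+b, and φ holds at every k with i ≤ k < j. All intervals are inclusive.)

No

Need some j in [1,2] with F[<=1] ((warn ∨ reset) ∧ alarm), and warn at every k in [1,j-1].
  j=1: F[<=1] ((warn ∨ reset) ∧ alarm) — fails (none in [1,2]).
  j=2: F[<=1] ((warn ∨ reset) ∧ alarm) — fails (none in [2,3]).
No j in the window works → until fails.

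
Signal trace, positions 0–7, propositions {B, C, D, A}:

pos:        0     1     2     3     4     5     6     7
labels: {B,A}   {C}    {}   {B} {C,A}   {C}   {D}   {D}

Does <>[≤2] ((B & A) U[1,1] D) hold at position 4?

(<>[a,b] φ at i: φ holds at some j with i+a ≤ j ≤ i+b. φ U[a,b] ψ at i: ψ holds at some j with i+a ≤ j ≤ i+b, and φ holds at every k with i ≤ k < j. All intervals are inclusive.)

Check ((B & A) U[1,1] D) at each j in [4,6]:
  j=4: fails
  j=5: fails
  j=6: fails
No position in the window satisfies it → formula fails.

False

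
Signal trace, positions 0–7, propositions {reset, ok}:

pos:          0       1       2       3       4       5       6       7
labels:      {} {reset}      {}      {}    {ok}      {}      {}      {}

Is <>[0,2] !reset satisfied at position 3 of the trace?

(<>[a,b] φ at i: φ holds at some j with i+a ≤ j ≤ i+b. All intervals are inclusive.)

True

Check !reset at each j in [3,5]:
  j=3: true
  j=4: true
  j=5: true
Found at j=3 → formula holds.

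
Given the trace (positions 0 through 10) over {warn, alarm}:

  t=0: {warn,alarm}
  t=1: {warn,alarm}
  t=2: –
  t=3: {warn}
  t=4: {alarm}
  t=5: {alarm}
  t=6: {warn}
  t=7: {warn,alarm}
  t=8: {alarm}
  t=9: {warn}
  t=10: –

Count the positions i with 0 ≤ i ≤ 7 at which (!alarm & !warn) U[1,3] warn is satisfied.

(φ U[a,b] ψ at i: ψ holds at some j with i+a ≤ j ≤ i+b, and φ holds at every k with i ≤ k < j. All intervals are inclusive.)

Evaluate at each i in [0,7]:
  i=0: ✗ (lhs fails at k=0 before rhs at j=1)
  i=1: ✗ (lhs fails at k=1 before rhs at j=3)
  i=2: ✓ (rhs at j=3; lhs holds on [2,2])
  i=3: ✗ (lhs fails at k=3 before rhs at j=6)
  i=4: ✗ (lhs fails at k=4 before rhs at j=6)
  i=5: ✗ (lhs fails at k=5 before rhs at j=6)
  i=6: ✗ (lhs fails at k=6 before rhs at j=7)
  i=7: ✗ (lhs fails at k=7 before rhs at j=9)
Positions where it holds: {2} → 1.

1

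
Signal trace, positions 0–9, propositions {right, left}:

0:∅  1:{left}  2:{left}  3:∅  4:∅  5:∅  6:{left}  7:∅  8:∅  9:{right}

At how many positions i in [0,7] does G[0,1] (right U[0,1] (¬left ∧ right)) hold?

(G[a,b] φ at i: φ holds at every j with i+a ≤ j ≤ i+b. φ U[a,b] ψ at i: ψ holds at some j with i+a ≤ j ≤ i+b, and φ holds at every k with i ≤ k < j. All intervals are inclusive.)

0

Evaluate at each i in [0,7]:
  i=0: ✗ (fails at j=0)
  i=1: ✗ (fails at j=1)
  i=2: ✗ (fails at j=2)
  i=3: ✗ (fails at j=3)
  i=4: ✗ (fails at j=4)
  i=5: ✗ (fails at j=5)
  i=6: ✗ (fails at j=6)
  i=7: ✗ (fails at j=7)
Positions where it holds: {} → 0.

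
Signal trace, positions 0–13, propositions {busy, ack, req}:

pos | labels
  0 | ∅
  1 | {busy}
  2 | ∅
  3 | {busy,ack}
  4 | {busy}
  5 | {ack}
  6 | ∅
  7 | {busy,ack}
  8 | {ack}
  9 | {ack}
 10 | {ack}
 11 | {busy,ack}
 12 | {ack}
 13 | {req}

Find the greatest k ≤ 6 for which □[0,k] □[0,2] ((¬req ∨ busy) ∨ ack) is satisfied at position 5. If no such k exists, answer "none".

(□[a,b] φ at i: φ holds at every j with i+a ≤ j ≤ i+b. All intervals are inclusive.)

□[0,2] ((¬req ∨ busy) ∨ ack) must hold from j=5 onward; find where it first fails.
  j=5: holds
  j=6: holds
  j=7: holds
  j=8: holds
  j=9: holds
  j=10: holds
  j=11: fails
Holds on [5,10], so largest k = 5.

5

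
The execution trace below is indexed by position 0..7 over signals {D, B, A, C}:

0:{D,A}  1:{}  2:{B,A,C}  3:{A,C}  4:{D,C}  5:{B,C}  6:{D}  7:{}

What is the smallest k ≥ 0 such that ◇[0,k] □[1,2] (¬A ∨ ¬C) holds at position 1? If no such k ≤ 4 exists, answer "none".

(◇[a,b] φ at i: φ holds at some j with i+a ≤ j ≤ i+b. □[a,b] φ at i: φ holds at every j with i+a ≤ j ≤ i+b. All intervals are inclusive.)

2

Scan j = 1,2,… for □[1,2] (¬A ∨ ¬C):
  j=1: fails
  j=2: fails
  j=3: holds
First hit at j=3, so smallest k = 3-1 = 2.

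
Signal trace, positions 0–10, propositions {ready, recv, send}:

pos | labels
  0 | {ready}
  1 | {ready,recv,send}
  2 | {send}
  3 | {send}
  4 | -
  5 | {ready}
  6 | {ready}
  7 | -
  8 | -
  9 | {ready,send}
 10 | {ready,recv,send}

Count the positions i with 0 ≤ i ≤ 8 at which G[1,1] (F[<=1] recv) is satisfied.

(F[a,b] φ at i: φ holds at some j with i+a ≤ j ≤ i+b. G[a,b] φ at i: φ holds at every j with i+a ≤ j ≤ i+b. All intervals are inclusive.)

Evaluate at each i in [0,8]:
  i=0: ✓ (all of [1,1])
  i=1: ✗ (fails at j=2)
  i=2: ✗ (fails at j=3)
  i=3: ✗ (fails at j=4)
  i=4: ✗ (fails at j=5)
  i=5: ✗ (fails at j=6)
  i=6: ✗ (fails at j=7)
  i=7: ✗ (fails at j=8)
  i=8: ✓ (all of [9,9])
Positions where it holds: {0, 8} → 2.

2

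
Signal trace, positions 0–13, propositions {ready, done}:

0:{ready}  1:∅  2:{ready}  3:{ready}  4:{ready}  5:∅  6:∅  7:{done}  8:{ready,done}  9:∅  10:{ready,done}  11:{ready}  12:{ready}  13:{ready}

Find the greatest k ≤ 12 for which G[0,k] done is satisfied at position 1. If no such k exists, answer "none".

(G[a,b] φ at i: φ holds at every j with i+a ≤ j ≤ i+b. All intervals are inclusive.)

none

done must hold from j=1 onward; find where it first fails.
  j=1: fails → no k works.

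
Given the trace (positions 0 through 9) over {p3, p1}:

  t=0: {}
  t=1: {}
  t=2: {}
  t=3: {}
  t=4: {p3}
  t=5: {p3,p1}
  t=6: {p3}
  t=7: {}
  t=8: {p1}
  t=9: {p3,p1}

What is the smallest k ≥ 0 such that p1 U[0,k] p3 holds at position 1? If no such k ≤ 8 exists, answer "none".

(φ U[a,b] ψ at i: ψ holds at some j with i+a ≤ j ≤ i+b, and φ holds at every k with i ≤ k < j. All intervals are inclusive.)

none

Need earliest j ≥ 1 with p3, and p1 at every k in [1,j-1].
  j=1: rhs fails.
  j=2: rhs fails.
  j=3: rhs fails.
  j=4: rhs holds but lhs fails at k=1.
  j=5: rhs holds but lhs fails at k=1.
  j=6: rhs holds but lhs fails at k=1.
  j=7: rhs fails.
  j=8: rhs fails.
  j=9: rhs holds but lhs fails at k=1.
No witness within the range → none.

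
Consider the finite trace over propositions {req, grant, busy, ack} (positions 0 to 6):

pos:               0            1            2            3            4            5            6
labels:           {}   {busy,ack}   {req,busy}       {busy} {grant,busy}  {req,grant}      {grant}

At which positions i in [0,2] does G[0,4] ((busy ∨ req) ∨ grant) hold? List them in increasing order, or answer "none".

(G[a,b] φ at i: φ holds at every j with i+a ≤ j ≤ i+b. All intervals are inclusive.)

1, 2

Evaluate at each i in [0,2]:
  i=0: ✗ (fails at j=0)
  i=1: ✓ (all of [1,5])
  i=2: ✓ (all of [2,6])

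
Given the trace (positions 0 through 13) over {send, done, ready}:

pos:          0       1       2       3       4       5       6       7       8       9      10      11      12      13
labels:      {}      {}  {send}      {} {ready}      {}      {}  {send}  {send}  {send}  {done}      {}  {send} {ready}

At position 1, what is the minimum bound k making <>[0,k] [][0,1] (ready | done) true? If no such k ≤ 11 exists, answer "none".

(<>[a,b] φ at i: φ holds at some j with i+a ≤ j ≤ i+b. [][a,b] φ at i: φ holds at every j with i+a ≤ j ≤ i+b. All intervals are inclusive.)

Scan j = 1,2,… for [][0,1] (ready | done):
  j=1: fails
  j=2: fails
  j=3: fails
  j=4: fails
  j=5: fails
  j=6: fails
  j=7: fails
  j=8: fails
  j=9: fails
  j=10: fails
  j=11: fails
  j=12: fails
No j in [1,12] satisfies it → none.

none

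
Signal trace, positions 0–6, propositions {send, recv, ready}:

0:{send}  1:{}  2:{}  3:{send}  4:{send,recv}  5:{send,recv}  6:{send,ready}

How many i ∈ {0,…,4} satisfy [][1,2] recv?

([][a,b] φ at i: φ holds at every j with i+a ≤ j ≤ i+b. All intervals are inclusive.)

1

Evaluate at each i in [0,4]:
  i=0: ✗ (fails at j=1)
  i=1: ✗ (fails at j=2)
  i=2: ✗ (fails at j=3)
  i=3: ✓ (all of [4,5])
  i=4: ✗ (fails at j=6)
Positions where it holds: {3} → 1.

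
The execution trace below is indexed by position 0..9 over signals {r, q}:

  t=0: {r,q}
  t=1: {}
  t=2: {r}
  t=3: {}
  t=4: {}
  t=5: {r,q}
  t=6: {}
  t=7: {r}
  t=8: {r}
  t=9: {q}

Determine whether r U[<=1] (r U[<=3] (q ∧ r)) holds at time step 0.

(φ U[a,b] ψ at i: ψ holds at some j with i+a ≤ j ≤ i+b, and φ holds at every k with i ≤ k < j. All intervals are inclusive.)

Need some j in [0,1] with (r U[<=3] (q ∧ r)), and r at every k in [0,j-1].
  j=0: (r U[<=3] (q ∧ r)) holds; no prefix to check → satisfied.

Holds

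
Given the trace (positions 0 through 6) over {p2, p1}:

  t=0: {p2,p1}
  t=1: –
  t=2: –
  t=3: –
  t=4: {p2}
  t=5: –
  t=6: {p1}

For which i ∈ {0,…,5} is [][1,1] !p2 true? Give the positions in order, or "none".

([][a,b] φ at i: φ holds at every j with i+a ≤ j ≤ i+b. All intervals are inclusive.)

0, 1, 2, 4, 5

Evaluate at each i in [0,5]:
  i=0: ✓ (all of [1,1])
  i=1: ✓ (all of [2,2])
  i=2: ✓ (all of [3,3])
  i=3: ✗ (fails at j=4)
  i=4: ✓ (all of [5,5])
  i=5: ✓ (all of [6,6])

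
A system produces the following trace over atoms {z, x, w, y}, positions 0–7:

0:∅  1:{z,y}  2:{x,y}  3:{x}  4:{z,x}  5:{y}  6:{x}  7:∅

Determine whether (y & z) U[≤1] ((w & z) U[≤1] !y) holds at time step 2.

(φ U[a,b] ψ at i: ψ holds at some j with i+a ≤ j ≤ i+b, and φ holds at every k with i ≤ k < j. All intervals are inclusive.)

Does not hold

Need some j in [2,3] with ((w & z) U[≤1] !y), and (y & z) at every k in [2,j-1].
  j=2: ((w & z) U[≤1] !y) — fails.
  j=3: ((w & z) U[≤1] !y) holds, but (y & z) fails at k=2 → not this j.
No j in the window works → until fails.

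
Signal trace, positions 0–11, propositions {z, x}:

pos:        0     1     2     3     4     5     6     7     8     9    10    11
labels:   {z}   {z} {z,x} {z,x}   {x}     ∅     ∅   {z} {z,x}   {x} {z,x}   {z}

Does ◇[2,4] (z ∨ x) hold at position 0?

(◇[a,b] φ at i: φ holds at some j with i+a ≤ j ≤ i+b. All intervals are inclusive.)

Yes

Check (z ∨ x) at each j in [2,4]:
  j=2: true
  j=3: true
  j=4: true
Found at j=2 → formula holds.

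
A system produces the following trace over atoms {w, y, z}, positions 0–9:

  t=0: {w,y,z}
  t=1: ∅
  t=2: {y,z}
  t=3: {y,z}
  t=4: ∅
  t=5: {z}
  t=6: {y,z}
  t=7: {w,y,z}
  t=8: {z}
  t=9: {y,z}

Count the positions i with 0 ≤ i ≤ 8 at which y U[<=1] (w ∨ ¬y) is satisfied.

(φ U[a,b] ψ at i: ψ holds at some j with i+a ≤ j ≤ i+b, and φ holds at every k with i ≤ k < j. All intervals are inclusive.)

Evaluate at each i in [0,8]:
  i=0: ✓ (rhs at j=0)
  i=1: ✓ (rhs at j=1)
  i=2: ✗ (no rhs in [2,3])
  i=3: ✓ (rhs at j=4; lhs holds on [3,3])
  i=4: ✓ (rhs at j=4)
  i=5: ✓ (rhs at j=5)
  i=6: ✓ (rhs at j=7; lhs holds on [6,6])
  i=7: ✓ (rhs at j=7)
  i=8: ✓ (rhs at j=8)
Positions where it holds: {0, 1, 3, 4, 5, 6, 7, 8} → 8.

8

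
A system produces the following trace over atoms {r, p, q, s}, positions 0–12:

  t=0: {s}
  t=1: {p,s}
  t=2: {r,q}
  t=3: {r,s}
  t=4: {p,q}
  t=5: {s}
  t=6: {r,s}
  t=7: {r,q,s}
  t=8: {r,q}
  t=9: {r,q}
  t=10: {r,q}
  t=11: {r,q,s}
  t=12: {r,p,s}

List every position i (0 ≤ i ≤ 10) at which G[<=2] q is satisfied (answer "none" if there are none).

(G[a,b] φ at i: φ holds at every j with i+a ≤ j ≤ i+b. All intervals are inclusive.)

7, 8, 9

Evaluate at each i in [0,10]:
  i=0: ✗ (fails at j=0)
  i=1: ✗ (fails at j=1)
  i=2: ✗ (fails at j=3)
  i=3: ✗ (fails at j=3)
  i=4: ✗ (fails at j=5)
  i=5: ✗ (fails at j=5)
  i=6: ✗ (fails at j=6)
  i=7: ✓ (all of [7,9])
  i=8: ✓ (all of [8,10])
  i=9: ✓ (all of [9,11])
  i=10: ✗ (fails at j=12)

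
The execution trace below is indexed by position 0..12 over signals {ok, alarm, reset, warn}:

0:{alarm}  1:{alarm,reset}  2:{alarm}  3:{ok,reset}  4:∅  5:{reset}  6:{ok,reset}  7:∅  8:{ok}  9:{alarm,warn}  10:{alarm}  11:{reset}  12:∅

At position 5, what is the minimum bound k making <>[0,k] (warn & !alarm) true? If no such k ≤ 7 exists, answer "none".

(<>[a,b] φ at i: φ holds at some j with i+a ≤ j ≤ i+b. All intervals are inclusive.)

Scan j = 5,6,… for (warn & !alarm):
  j=5: fails
  j=6: fails
  j=7: fails
  j=8: fails
  j=9: fails
  j=10: fails
  j=11: fails
  j=12: fails
No j in [5,12] satisfies it → none.

none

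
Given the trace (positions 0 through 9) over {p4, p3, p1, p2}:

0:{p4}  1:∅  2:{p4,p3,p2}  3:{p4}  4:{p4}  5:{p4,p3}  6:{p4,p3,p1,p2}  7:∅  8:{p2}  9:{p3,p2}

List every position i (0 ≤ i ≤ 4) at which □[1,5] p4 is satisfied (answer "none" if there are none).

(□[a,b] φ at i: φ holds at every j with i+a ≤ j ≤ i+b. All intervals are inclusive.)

1

Evaluate at each i in [0,4]:
  i=0: ✗ (fails at j=1)
  i=1: ✓ (all of [2,6])
  i=2: ✗ (fails at j=7)
  i=3: ✗ (fails at j=7)
  i=4: ✗ (fails at j=7)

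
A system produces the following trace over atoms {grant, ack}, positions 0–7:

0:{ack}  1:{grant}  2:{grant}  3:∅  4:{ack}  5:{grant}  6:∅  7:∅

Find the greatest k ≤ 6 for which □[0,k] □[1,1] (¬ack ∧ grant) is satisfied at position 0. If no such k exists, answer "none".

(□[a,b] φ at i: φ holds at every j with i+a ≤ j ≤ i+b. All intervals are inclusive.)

1

□[1,1] (¬ack ∧ grant) must hold from j=0 onward; find where it first fails.
  j=0: holds
  j=1: holds
  j=2: fails
Holds on [0,1], so largest k = 1.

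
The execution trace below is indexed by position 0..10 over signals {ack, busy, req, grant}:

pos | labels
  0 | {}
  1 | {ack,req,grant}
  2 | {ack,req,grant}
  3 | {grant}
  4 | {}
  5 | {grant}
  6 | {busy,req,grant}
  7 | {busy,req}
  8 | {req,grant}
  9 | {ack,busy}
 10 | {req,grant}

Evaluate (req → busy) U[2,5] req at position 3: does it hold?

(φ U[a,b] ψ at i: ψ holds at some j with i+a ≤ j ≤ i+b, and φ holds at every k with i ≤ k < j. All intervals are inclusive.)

Holds

Need some j in [5,8] with req, and (req → busy) at every k in [3,j-1].
  j=5: req false.
  j=6: req holds; (req → busy) holds at every k in [3,5] → satisfied.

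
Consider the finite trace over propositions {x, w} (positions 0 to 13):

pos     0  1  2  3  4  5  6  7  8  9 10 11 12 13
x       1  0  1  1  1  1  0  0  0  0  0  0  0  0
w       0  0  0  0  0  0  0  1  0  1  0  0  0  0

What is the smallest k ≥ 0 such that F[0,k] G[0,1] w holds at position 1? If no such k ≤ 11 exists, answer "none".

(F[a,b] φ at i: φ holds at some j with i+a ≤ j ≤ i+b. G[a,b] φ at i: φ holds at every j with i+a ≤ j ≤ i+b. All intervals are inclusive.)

none

Scan j = 1,2,… for G[0,1] w:
  j=1: fails
  j=2: fails
  j=3: fails
  j=4: fails
  j=5: fails
  j=6: fails
  j=7: fails
  j=8: fails
  j=9: fails
  j=10: fails
  j=11: fails
  j=12: fails
No j in [1,12] satisfies it → none.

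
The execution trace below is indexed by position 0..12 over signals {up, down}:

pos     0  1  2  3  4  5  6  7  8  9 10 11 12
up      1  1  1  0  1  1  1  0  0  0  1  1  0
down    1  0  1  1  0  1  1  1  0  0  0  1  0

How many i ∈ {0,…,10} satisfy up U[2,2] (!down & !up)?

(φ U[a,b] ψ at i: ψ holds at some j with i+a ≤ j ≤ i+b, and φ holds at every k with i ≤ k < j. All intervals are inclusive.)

Evaluate at each i in [0,10]:
  i=0: ✗ (no rhs in [2,2])
  i=1: ✗ (no rhs in [3,3])
  i=2: ✗ (no rhs in [4,4])
  i=3: ✗ (no rhs in [5,5])
  i=4: ✗ (no rhs in [6,6])
  i=5: ✗ (no rhs in [7,7])
  i=6: ✗ (lhs fails at k=7 before rhs at j=8)
  i=7: ✗ (lhs fails at k=7 before rhs at j=9)
  i=8: ✗ (no rhs in [10,10])
  i=9: ✗ (no rhs in [11,11])
  i=10: ✓ (rhs at j=12; lhs holds on [10,11])
Positions where it holds: {10} → 1.

1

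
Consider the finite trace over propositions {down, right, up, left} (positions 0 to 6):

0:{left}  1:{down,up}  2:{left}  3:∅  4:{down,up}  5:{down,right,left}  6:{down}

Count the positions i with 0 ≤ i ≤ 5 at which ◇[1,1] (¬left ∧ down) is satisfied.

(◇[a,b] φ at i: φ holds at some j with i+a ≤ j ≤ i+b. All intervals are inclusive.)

Evaluate at each i in [0,5]:
  i=0: ✓ (witness j=1)
  i=1: ✗ (none in [2,2])
  i=2: ✗ (none in [3,3])
  i=3: ✓ (witness j=4)
  i=4: ✗ (none in [5,5])
  i=5: ✓ (witness j=6)
Positions where it holds: {0, 3, 5} → 3.

3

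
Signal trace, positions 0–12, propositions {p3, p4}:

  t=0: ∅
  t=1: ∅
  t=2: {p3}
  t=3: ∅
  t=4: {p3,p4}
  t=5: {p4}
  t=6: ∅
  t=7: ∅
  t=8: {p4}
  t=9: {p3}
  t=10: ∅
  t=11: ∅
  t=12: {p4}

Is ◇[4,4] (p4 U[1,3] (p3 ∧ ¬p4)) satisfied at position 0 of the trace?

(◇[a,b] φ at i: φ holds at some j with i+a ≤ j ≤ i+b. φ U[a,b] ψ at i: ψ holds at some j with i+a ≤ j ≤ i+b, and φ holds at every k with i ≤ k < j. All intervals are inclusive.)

Check (p4 U[1,3] (p3 ∧ ¬p4)) at each j in [4,4]:
  j=4: fails
No position in the window satisfies it → formula fails.

Does not hold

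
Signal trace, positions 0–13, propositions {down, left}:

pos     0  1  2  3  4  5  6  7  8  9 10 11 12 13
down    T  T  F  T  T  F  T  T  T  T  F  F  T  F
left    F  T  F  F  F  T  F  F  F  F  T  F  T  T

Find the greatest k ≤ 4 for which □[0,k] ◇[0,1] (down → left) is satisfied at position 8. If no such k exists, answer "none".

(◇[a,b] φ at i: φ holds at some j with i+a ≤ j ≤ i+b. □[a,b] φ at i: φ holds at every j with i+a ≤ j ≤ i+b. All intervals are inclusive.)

◇[0,1] (down → left) must hold from j=8 onward; find where it first fails.
  j=8: fails → no k works.

none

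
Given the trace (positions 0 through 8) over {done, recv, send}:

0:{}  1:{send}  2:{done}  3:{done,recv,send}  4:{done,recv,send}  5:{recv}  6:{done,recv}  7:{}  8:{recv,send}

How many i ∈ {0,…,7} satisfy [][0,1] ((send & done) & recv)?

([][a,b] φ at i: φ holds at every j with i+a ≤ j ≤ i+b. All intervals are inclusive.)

1

Evaluate at each i in [0,7]:
  i=0: ✗ (fails at j=0)
  i=1: ✗ (fails at j=1)
  i=2: ✗ (fails at j=2)
  i=3: ✓ (all of [3,4])
  i=4: ✗ (fails at j=5)
  i=5: ✗ (fails at j=5)
  i=6: ✗ (fails at j=6)
  i=7: ✗ (fails at j=7)
Positions where it holds: {3} → 1.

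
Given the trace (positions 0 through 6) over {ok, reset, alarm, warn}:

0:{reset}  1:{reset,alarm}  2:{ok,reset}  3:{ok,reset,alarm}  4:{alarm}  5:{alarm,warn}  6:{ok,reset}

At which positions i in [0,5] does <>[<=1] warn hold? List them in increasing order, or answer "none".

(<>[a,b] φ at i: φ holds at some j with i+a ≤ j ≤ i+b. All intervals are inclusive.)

Evaluate at each i in [0,5]:
  i=0: ✗ (none in [0,1])
  i=1: ✗ (none in [1,2])
  i=2: ✗ (none in [2,3])
  i=3: ✗ (none in [3,4])
  i=4: ✓ (witness j=5)
  i=5: ✓ (witness j=5)

4, 5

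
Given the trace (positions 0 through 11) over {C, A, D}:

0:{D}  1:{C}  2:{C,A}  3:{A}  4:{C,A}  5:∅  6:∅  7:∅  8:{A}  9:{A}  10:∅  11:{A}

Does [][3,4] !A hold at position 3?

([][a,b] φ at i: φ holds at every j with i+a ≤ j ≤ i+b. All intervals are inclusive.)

Yes

Check !A at every j in [6,7]:
  j=6: true
  j=7: true
All positions satisfy it → formula holds.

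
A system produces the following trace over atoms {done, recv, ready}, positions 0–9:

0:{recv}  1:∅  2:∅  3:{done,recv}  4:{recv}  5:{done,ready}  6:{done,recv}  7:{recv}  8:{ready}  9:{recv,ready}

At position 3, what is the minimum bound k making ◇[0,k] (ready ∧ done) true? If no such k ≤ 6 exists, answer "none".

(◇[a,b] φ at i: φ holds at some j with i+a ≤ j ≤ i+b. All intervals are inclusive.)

Scan j = 3,4,… for (ready ∧ done):
  j=3: fails
  j=4: fails
  j=5: holds
First hit at j=5, so smallest k = 5-3 = 2.

2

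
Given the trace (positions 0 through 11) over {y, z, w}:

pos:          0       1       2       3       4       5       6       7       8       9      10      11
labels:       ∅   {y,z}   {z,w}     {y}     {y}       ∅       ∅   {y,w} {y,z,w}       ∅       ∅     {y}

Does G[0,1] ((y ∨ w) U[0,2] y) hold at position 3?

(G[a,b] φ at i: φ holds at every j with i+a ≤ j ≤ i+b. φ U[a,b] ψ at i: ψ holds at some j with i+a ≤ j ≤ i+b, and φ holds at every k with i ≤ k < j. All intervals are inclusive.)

Holds

Check ((y ∨ w) U[0,2] y) at every j in [3,4]:
  j=3: holds
  j=4: holds
All positions satisfy it → formula holds.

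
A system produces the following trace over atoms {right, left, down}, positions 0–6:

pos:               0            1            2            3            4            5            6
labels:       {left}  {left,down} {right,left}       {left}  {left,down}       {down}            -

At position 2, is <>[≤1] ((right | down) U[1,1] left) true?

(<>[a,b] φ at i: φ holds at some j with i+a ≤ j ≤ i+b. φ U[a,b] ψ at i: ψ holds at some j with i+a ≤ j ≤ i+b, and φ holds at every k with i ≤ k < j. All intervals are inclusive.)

Yes

Check ((right | down) U[1,1] left) at each j in [2,3]:
  j=2: holds
  j=3: fails
Found at j=2 → formula holds.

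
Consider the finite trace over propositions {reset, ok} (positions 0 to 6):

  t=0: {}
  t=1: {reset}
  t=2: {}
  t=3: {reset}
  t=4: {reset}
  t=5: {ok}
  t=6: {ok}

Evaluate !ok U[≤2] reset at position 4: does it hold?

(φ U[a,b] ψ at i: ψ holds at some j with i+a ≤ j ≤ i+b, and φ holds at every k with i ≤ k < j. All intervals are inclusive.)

Yes

Need some j in [4,6] with reset, and !ok at every k in [4,j-1].
  j=4: reset holds; no prefix to check → satisfied.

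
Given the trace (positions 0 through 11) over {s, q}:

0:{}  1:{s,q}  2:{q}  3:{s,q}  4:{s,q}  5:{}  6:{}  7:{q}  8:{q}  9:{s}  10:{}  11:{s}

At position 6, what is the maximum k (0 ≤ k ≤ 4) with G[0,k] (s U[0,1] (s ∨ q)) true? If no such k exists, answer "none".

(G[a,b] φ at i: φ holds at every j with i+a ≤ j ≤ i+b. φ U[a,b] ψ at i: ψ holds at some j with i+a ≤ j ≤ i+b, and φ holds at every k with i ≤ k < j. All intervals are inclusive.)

(s U[0,1] (s ∨ q)) must hold from j=6 onward; find where it first fails.
  j=6: fails → no k works.

none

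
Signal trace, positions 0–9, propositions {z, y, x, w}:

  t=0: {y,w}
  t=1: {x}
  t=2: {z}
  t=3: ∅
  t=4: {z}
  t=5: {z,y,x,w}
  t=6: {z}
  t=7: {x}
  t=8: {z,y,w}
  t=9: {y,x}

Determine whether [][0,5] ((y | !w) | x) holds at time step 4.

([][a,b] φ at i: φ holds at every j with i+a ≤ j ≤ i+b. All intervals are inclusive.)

True

Check ((y | !w) | x) at every j in [4,9]:
  j=4: true
  j=5: true
  j=6: true
  j=7: true
  j=8: true
  j=9: true
All positions satisfy it → formula holds.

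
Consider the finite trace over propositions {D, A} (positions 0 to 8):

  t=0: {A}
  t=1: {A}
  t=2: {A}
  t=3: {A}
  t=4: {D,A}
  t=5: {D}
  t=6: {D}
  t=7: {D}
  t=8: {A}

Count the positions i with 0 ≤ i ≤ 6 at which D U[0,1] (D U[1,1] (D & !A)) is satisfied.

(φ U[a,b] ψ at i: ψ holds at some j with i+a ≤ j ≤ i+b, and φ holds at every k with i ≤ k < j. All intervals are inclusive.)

3

Evaluate at each i in [0,6]:
  i=0: ✗ (no rhs in [0,1])
  i=1: ✗ (no rhs in [1,2])
  i=2: ✗ (no rhs in [2,3])
  i=3: ✗ (lhs fails at k=3 before rhs at j=4)
  i=4: ✓ (rhs at j=4)
  i=5: ✓ (rhs at j=5)
  i=6: ✓ (rhs at j=6)
Positions where it holds: {4, 5, 6} → 3.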